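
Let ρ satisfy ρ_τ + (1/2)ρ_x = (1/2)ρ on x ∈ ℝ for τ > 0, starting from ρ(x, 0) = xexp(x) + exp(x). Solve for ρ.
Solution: Substitute ρ = exp(x)u, i.e. u = exp(-x)ρ.
By the product rule, ρ_x = exp(x)(u_x + u), ρ_τ = exp(x)u_τ.
Substituting into the PDE and dividing by exp(x): u_τ + (1/2)(u_x + u) = (1/2)u.
The lower-order terms cancel, leaving the standard advection equation u_τ + (1/2)u_x = 0.
Initial data for u: u(x,0) = exp(-x)ρ(x,0) = x + 1.
Solve for u:
  By method of characteristics (waves move right with speed 1/2):
  Along characteristics x - (1/2)τ = const, u is constant, so u(x,τ) = f(x - (1/2)τ) with f = u(·, 0).
Hence u(x,τ) = x - (1/2)τ + 1.
Transform back: ρ(x,τ) = exp(x)u(x,τ).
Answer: ρ(x, τ) = xexp(x) - (1/2)τexp(x) + exp(x)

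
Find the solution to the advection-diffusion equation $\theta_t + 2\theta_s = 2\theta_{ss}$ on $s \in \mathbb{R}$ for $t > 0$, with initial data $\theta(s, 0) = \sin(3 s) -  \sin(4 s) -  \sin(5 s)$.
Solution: Change to a moving frame: let $\eta = s - 2t$, $\sigma = t$ and write $\theta(s,t) = u(\eta,\sigma)$.
By the chain rule $\theta_t = u_{\sigma} - 2u_{\eta}$, $\theta_s = u_{\eta}$, $\theta_{ss} = u_{\eta\eta}$.
Then $\theta_t + 2\theta_s = u_{\sigma}$: the advection term cancels and the PDE becomes the heat equation $u_{\sigma} = 2u_{\eta\eta}$ on $\eta \in \mathbb{R}$.
Initial data: $u(\eta,0) = \theta(\eta,0) = \sin(3 \eta) - \sin(4 \eta) - \sin(5 \eta)$.
On $\eta \in \mathbb{R}$ each mode satisfies $(\sin(n\eta))'' = -n^2 \sin(n\eta)$, so $e^{-2n^2\sigma} \sin(n\eta)$ solves the heat equation; by superposition $u(\eta,\sigma) = \sum c_n e^{-2n^2\sigma} \sin(n\eta)$.
Reading off the coefficients: $c_3=1, c_4=-1, c_5=-1$, so $u(\eta,\sigma) = e^{-18 \sigma} \sin(3 \eta) - e^{-32 \sigma} \sin(4 \eta) - e^{-50 \sigma} \sin(5 \eta)$.
Substituting back $\eta = s - 2t$, $\sigma = t$: $\theta(s,t) = u(s - 2t, t)$.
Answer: $\theta(s, t) = e^{-18 t} \sin(3 s - 6 t) -  e^{-32 t} \sin(4 s - 8 t) -  e^{-50 t} \sin(5 s - 10 t)$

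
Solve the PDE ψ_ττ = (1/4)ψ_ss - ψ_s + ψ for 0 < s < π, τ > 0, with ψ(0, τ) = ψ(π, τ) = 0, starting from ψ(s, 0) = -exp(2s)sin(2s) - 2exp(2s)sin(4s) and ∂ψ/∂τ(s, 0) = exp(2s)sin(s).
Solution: Substitute ψ = exp(2s)u.
Then ψ_s = exp(2s)(u_s + 2u), ψ_ss = exp(2s)(u_ss + 4u_s + 4u), ψ_ττ = exp(2s)u_ττ; substituting and dividing by exp(2s), the lower-order terms cancel: u_ττ = (1/4)u_ss (standard wave equation).
Data for u: u(s,0) = exp(-2s)ψ(s,0) = -sin(2s) - 2sin(4s); u_τ(s,0) = exp(-2s)ψ_τ(s,0) = sin(s). The boundary conditions carry over: u(0,τ) = u(π,τ) = 0.
Separating variables: u = Σ [A_n cos(ω_n τ) + B_n sin(ω_n τ)] sin(ns), ω_n = n/2. From ICs (B_n = velocity coefficient / ω_n): A_2=-1, A_4=-2, B_1=2.
So u(s,τ) = 2sin(s)sin(τ/2) - sin(2s)cos(τ) - 2sin(4s)cos(2τ), and ψ(s,τ) = exp(2s)u(s,τ).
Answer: ψ(s, τ) = 2exp(2s)sin(s)sin(τ/2) - exp(2s)sin(2s)cos(τ) - 2exp(2s)sin(4s)cos(2τ)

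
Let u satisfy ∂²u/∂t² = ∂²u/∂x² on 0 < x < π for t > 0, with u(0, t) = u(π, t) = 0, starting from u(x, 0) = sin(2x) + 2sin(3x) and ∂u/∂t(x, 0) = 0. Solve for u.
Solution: Using separation of variables u = X(x)T(t):
Eigenfunctions: sin(nx), n = 1, 2, 3, ...
General solution: u(x, t) = Σ [A_n cos(n t) + B_n sin(n t)] sin(nx)
From u(x,0) = sin(2x) + 2sin(3x): A_2=1, A_3=2. From u_t(x,0) = 0: all B_n = 0.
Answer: u(x, t) = sin(2x)cos(2t) + 2sin(3x)cos(3t)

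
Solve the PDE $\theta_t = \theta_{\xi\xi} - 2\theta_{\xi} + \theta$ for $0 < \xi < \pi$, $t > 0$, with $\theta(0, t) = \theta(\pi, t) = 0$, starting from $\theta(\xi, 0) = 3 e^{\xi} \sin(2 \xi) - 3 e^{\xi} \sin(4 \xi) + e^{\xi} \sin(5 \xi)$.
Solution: Substitute $\theta = e^{\xi}u$.
Then $\theta_{\xi} = e^{\xi}(u_{\xi} + u)$, $\theta_{\xi\xi} = e^{\xi}(u_{\xi\xi} + 2u_{\xi} + u)$, $\theta_t = e^{\xi}u_t$; substituting and dividing by $e^{\xi}$, the lower-order terms cancel: $u_t = u_{\xi\xi}$ (standard heat equation).
Data for $u$: $u(\xi,0) = e^{-\xi}\theta(\xi,0) = 3 \sin(2 \xi) - 3 \sin(4 \xi) + \sin(5 \xi)$. The boundary conditions carry over: $u(0,t) = u(\pi,t) = 0$.
Separating variables: $u = \sum c_n e^{-n^2t} \sin(n\xi)$. From $u(\xi,0) = 3 \sin(2 \xi) - 3 \sin(4 \xi) + \sin(5 \xi)$: $c_2=3, c_4=-3, c_5=1$.
So $u(\xi,t) = 3 e^{-4 t} \sin(2 \xi) - 3 e^{-16 t} \sin(4 \xi) + e^{-25 t} \sin(5 \xi)$, and $\theta(\xi,t) = e^{\xi}u(\xi,t)$.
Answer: $\theta(\xi, t) = 3 e^{\xi} e^{-4 t} \sin(2 \xi) - 3 e^{\xi} e^{-16 t} \sin(4 \xi) + e^{\xi} e^{-25 t} \sin(5 \xi)$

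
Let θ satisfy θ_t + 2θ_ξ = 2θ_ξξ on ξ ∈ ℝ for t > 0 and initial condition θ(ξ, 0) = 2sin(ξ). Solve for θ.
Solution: Moving frame: η = ξ - 2t, σ = t, θ = u(η,σ), so θ_t = u_σ - 2u_η and θ_ξξ = u_ηη.
Hence θ_t + 2θ_ξ = u_σ and the PDE becomes the heat equation u_σ = 2u_ηη on η ∈ ℝ.
Initial data: u(η,0) = θ(η,0) = 2sin(η). Each mode sin(nη) decays as exp(-2n²σ) on ℝ, so u(η,σ) = Σ c_n exp(-2n²σ) sin(nη) with c_1=2: u(η,σ) = 2exp(-2σ)sin(η).
Substituting back: θ(ξ,t) = u(ξ - 2t, t).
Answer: θ(ξ, t) = -2exp(-2t)sin(2t - ξ)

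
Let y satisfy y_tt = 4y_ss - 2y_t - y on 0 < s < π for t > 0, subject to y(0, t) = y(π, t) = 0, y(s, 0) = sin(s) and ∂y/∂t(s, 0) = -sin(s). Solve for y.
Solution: Substitute y = exp(-t)u.
Then y_t = exp(-t)(u_t - u), y_tt = exp(-t)(u_tt - 2u_t + u), y_ss = exp(-t)u_ss; substituting and dividing by exp(-t), the lower-order terms cancel: u_tt = 4u_ss (standard wave equation).
Data for u: u(s,0) = y(s,0) = sin(s); u_t(s,0) = y_t(s,0) + y(s,0) = 0. The boundary conditions carry over: u(0,t) = u(π,t) = 0.
Separating variables: u = Σ [A_n cos(ω_n t) + B_n sin(ω_n t)] sin(ns), ω_n = 2n. From ICs: A_1=1.
So u(s,t) = sin(s)cos(2t), and y(s,t) = exp(-t)u(s,t).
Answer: y(s, t) = exp(-t)sin(s)cos(2t)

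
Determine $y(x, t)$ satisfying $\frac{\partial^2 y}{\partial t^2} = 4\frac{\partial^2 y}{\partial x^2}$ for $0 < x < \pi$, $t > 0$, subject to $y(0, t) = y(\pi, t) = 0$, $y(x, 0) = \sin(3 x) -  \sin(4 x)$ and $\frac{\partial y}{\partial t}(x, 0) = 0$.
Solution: Separating variables: $y = \sum [A_n \cos(\omega_n t) + B_n \sin(\omega_n t)] \sin(nx)$, $\omega_n = 2n$. From ICs: $A_3=1, A_4=-1$.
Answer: $y(x, t) = \sin(3 x) \cos(6 t) -  \sin(4 x) \cos(8 t)$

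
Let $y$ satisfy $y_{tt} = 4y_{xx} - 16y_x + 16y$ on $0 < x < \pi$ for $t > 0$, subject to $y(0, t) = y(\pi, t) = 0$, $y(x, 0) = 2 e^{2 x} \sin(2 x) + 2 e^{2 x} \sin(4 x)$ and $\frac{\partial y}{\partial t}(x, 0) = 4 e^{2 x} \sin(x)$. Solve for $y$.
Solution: Substitute $y = e^{2x}u$, i.e. $u = e^{-2x}y$.
By the product rule, $y_x = e^{2x}(u_x + 2u)$, $y_{xx} = e^{2x}(u_{xx} + 4u_x + 4u)$, $y_{tt} = e^{2x}u_{tt}$.
Substituting into the PDE and dividing by $e^{2x}$: $u_{tt} = 4(u_{xx} + 4u_x + 4u) - 16(u_x + 2u) + 16u$.
The lower-order terms cancel, leaving the standard wave equation $u_{tt} = 4u_{xx}$.
Initial data for $u$: $u(x,0) = e^{-2x}y(x,0) = 2 \sin(2 x) + 2 \sin(4 x)$; $u_t(x,0) = e^{-2x}y_t(x,0) = 4 \sin(x)$. The boundary conditions carry over: $u(0,t) = u(\pi,t) = 0$.
Solve for $u$:
  Using separation of variables $u = X(x)T(t)$:
  Eigenfunctions: $\sin(nx)$, $n = 1, 2, 3, \ldots$
  General solution: $u(x, t) = \sum [A_n \cos(2n t) + B_n \sin(2n t)] \sin(nx)$
  From $u(x,0) = 2 \sin(2 x) + 2 \sin(4 x)$: $A_2=2, A_4=2$. From $u_t(x,0) = 4 \sin(x)$, using $u_t(x,0) = \sum \omega_n B_n \sin(nx)$ with $\omega_n = 2n$: $B_1 = 4/2 = 2$.
Hence $u(x,t) = 2 \sin(2 t) \sin(x) + 2 \sin(2 x) \cos(4 t) + 2 \sin(4 x) \cos(8 t)$.
Transform back: $y(x,t) = e^{2x}u(x,t)$.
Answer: $y(x, t) = 2 e^{2 x} \sin(2 t) \sin(x) + 2 e^{2 x} \sin(2 x) \cos(4 t) + 2 e^{2 x} \sin(4 x) \cos(8 t)$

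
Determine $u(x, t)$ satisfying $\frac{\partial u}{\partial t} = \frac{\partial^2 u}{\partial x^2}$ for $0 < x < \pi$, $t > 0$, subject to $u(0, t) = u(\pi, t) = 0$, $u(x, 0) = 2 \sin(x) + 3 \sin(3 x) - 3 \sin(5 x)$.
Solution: Using separation of variables $u = X(x)T(t)$:
Eigenfunctions: $\sin(nx)$, $n = 1, 2, 3, \ldots$
General solution: $u(x, t) = \sum c_n \sin(nx) e^{-n^2 t}$
Matching $u(x,0) = 2 \sin(x) + 3 \sin(3 x) - 3 \sin(5 x)$ term by term: $c_1=2, c_3=3, c_5=-3$.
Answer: $u(x, t) = 2 e^{-t} \sin(x) + 3 e^{-9 t} \sin(3 x) - 3 e^{-25 t} \sin(5 x)$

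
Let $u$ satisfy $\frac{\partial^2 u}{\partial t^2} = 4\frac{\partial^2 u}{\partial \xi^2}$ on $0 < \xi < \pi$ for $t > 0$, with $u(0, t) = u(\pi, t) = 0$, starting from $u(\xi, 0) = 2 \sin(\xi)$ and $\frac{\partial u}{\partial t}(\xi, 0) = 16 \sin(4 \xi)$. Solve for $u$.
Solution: Using separation of variables $u = X(\xi)T(t)$:
Eigenfunctions: $\sin(n\xi)$, $n = 1, 2, 3, \ldots$
General solution: $u(\xi, t) = \sum [A_n \cos(2n t) + B_n \sin(2n t)] \sin(n\xi)$
From $u(\xi,0) = 2 \sin(\xi)$: $A_1=2$. From $u_t(\xi,0) = 16 \sin(4 \xi)$, using $u_t(\xi,0) = \sum \omega_n B_n \sin(n\xi)$ with $\omega_n = 2n$: $B_4 = 16/8 = 2$.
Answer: $u(\xi, t) = 2 \sin(\xi) \cos(2 t) + 2 \sin(4 \xi) \sin(8 t)$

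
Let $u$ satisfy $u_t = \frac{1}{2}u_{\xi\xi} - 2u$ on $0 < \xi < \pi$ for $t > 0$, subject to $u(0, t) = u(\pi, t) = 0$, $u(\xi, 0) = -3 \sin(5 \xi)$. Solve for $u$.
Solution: Substitute $u = e^{-2t}w$, i.e. $w = e^{2t}u$.
By the product rule, $u_t = e^{-2t}(w_t - 2w)$, $u_{\xi\xi} = e^{-2t}w_{\xi\xi}$.
Substituting into the PDE and dividing by $e^{-2t}$: $w_t - 2w = \frac{1}{2}w_{\xi\xi} - 2w$.
The lower-order terms cancel, leaving the standard heat equation $w_t = \frac{1}{2}w_{\xi\xi}$.
Initial data for $w$: $w(\xi,0) = u(\xi,0) = -3 \sin(5 \xi)$. The boundary conditions carry over: $w(0,t) = w(\pi,t) = 0$.
Solve for $w$:
  Using separation of variables $w = X(\xi)T(t)$:
  Eigenfunctions: $\sin(n\xi)$, $n = 1, 2, 3, \ldots$
  General solution: $w(\xi, t) = \sum c_n \sin(n\xi) e^{-n^2 t/2}$
  Matching $w(\xi,0) = -3 \sin(5 \xi)$ term by term: $c_5=-3$.
Hence $w(\xi,t) = -3 e^{-25 t/2} \sin(5 \xi)$.
Transform back: $u(\xi,t) = e^{-2t}w(\xi,t)$.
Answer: $u(\xi, t) = -3 e^{-29 t/2} \sin(5 \xi)$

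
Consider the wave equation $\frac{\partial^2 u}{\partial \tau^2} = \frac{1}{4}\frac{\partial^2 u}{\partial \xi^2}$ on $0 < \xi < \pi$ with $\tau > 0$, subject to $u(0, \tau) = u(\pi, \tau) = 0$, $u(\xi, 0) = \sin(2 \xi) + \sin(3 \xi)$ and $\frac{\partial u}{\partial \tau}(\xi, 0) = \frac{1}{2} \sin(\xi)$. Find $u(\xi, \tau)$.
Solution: Separating variables: $u = \sum [A_n \cos(\omega_n \tau) + B_n \sin(\omega_n \tau)] \sin(n\xi)$, $\omega_n = n/2$. From ICs ($B_n$ = velocity coefficient / $\omega_n$): $A_2=1, A_3=1, B_1=1$.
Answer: $u(\xi, \tau) = \sin(\tau/2) \sin(\xi) + \sin(2 \xi) \cos(\tau) + \sin(3 \xi) \cos(3 \tau/2)$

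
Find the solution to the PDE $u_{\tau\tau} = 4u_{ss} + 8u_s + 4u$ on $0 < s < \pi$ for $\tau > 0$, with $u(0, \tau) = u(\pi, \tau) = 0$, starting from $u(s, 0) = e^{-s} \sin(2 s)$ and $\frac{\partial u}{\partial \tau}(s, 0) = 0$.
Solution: Substitute $u = e^{-s}w$.
Then $u_s = e^{-s}(w_s - w)$, $u_{ss} = e^{-s}(w_{ss} - 2w_s + w)$, $u_{\tau\tau} = e^{-s}w_{\tau\tau}$; substituting and dividing by $e^{-s}$, the lower-order terms cancel: $w_{\tau\tau} = 4w_{ss}$ (standard wave equation).
Data for $w$: $w(s,0) = e^{s}u(s,0) = \sin(2 s)$; $w_{\tau}(s,0) = e^{s}u_{\tau}(s,0) = 0$. The boundary conditions carry over: $w(0,\tau) = w(\pi,\tau) = 0$.
Separating variables: $w = \sum [A_n \cos(\omega_n \tau) + B_n \sin(\omega_n \tau)] \sin(ns)$, $\omega_n = 2n$. From ICs: $A_2=1$.
So $w(s,\tau) = \sin(2 s) \cos(4 \tau)$, and $u(s,\tau) = e^{-s}w(s,\tau)$.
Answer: $u(s, \tau) = e^{-s} \sin(2 s) \cos(4 \tau)$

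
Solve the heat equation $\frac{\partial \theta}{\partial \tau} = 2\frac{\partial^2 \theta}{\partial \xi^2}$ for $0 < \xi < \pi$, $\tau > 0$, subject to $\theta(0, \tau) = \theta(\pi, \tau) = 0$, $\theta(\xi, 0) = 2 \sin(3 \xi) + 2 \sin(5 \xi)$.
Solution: Using separation of variables $\theta = X(\xi)G(\tau)$:
Eigenfunctions: $\sin(n\xi)$, $n = 1, 2, 3, \ldots$
General solution: $\theta(\xi, \tau) = \sum c_n \sin(n\xi) e^{-2n^2 \tau}$
Matching $\theta(\xi,0) = 2 \sin(3 \xi) + 2 \sin(5 \xi)$ term by term: $c_3=2, c_5=2$.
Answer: $\theta(\xi, \tau) = 2 e^{-18 \tau} \sin(3 \xi) + 2 e^{-50 \tau} \sin(5 \xi)$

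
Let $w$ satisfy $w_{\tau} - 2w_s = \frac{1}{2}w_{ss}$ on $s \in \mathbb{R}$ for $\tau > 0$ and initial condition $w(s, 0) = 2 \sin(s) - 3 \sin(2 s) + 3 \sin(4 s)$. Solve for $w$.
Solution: Moving frame: $\eta = s + 2\tau$, $\sigma = \tau$, $w = u(\eta,\sigma)$, so $w_{\tau} = u_{\sigma} + 2u_{\eta}$ and $w_{ss} = u_{\eta\eta}$.
Hence $w_{\tau} - 2w_s = u_{\sigma}$ and the PDE becomes the heat equation $u_{\sigma} = \frac{1}{2}u_{\eta\eta}$ on $\eta \in \mathbb{R}$.
Initial data: $u(\eta,0) = w(\eta,0) = 2 \sin(\eta) - 3 \sin(2 \eta) + 3 \sin(4 \eta)$. Each mode $\sin(n\eta)$ decays as $e^{-n^2\sigma/2}$ on $\mathbb{R}$, so $u(\eta,\sigma) = \sum c_n e^{-n^2\sigma/2} \sin(n\eta)$ with $c_1=2, c_2=-3, c_4=3$: $u(\eta,\sigma) = -3 e^{-2 \sigma} \sin(2 \eta) + 3 e^{-8 \sigma} \sin(4 \eta) + 2 e^{-\sigma/2} \sin(\eta)$.
Substituting back: $w(s,\tau) = u(s + 2\tau, \tau)$.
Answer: $w(s, \tau) = -3 e^{-2 \tau} \sin(4 \tau + 2 s) + 3 e^{-8 \tau} \sin(8 \tau + 4 s) + 2 e^{-\tau/2} \sin(2 \tau + s)$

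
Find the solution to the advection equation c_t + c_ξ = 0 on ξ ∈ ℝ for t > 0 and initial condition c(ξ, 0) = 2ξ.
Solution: By characteristics (dξ/dt = 1), c(ξ,t) = f(ξ - t) with f = c(·, 0).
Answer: c(ξ, t) = -2t + 2ξ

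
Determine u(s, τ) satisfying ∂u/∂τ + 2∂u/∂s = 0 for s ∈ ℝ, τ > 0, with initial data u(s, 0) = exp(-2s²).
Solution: By method of characteristics (waves move right with speed 2):
Along characteristics s - 2τ = const, u is constant, so u(s,τ) = f(s - 2τ) with f = u(·, 0).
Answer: u(s, τ) = exp(-2(s - 2τ)²)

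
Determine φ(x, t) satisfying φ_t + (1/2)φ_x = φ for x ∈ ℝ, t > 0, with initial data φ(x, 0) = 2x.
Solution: Substitute φ = exp(t)u, i.e. u = exp(-t)φ.
By the product rule, φ_t = exp(t)(u_t + u), φ_x = exp(t)u_x.
Substituting into the PDE and dividing by exp(t): u_t + u + (1/2)u_x = u.
The lower-order terms cancel, leaving the standard advection equation u_t + (1/2)u_x = 0.
Initial data for u: u(x,0) = φ(x,0) = 2x.
Solve for u:
  By method of characteristics (waves move right with speed 1/2):
  Along characteristics x - (1/2)t = const, u is constant, so u(x,t) = f(x - (1/2)t) with f = u(·, 0).
Hence u(x,t) = -t + 2x.
Transform back: φ(x,t) = exp(t)u(x,t).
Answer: φ(x, t) = -texp(t) + 2xexp(t)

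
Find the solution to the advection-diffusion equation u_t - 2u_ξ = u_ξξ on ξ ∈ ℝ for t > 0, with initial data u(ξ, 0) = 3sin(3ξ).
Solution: Moving frame: η = ξ + 2t, σ = t, u = w(η,σ), so u_t = w_σ + 2w_η and u_ξξ = w_ηη.
Hence u_t - 2u_ξ = w_σ and the PDE becomes the heat equation w_σ = w_ηη on η ∈ ℝ.
Initial data: w(η,0) = u(η,0) = 3sin(3η). Each mode sin(nη) decays as exp(-n²σ) on ℝ, so w(η,σ) = Σ c_n exp(-n²σ) sin(nη) with c_3=3: w(η,σ) = 3exp(-9σ)sin(3η).
Substituting back: u(ξ,t) = w(ξ + 2t, t).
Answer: u(ξ, t) = 3exp(-9t)sin(6t + 3ξ)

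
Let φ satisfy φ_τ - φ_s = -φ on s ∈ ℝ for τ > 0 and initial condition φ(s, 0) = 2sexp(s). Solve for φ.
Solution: Substitute φ = exp(s)u, i.e. u = exp(-s)φ.
By the product rule, φ_s = exp(s)(u_s + u), φ_τ = exp(s)u_τ.
Substituting into the PDE and dividing by exp(s): u_τ - (u_s + u) = -u.
The lower-order terms cancel, leaving the standard advection equation u_τ - u_s = 0.
Initial data for u: u(s,0) = exp(-s)φ(s,0) = 2s.
Solve for u:
  By method of characteristics (waves move left with speed 1):
  Along characteristics s + τ = const, u is constant, so u(s,τ) = f(s + τ) with f = u(·, 0).
Hence u(s,τ) = 2s + 2τ.
Transform back: φ(s,τ) = exp(s)u(s,τ).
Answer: φ(s, τ) = 2sexp(s) + 2τexp(s)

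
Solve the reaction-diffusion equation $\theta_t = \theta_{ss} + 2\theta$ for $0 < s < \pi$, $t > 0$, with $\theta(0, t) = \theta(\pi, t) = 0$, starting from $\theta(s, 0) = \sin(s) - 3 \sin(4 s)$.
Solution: Substitute $\theta = e^{2t}u$, i.e. $u = e^{-2t}\theta$.
By the product rule, $\theta_t = e^{2t}(u_t + 2u)$, $\theta_{ss} = e^{2t}u_{ss}$.
Substituting into the PDE and dividing by $e^{2t}$: $u_t + 2u = u_{ss} + 2u$.
The lower-order terms cancel, leaving the standard heat equation $u_t = u_{ss}$.
Initial data for $u$: $u(s,0) = \theta(s,0) = \sin(s) - 3 \sin(4 s)$. The boundary conditions carry over: $u(0,t) = u(\pi,t) = 0$.
Solve for $u$:
  Using separation of variables $u = X(s)G(t)$:
  Eigenfunctions: $\sin(ns)$, $n = 1, 2, 3, \ldots$
  General solution: $u(s, t) = \sum c_n \sin(ns) e^{-n^2 t}$
  Matching $u(s,0) = \sin(s) - 3 \sin(4 s)$ term by term: $c_1=1, c_4=-3$.
Hence $u(s,t) = e^{-t} \sin(s) - 3 e^{-16 t} \sin(4 s)$.
Transform back: $\theta(s,t) = e^{2t}u(s,t)$.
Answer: $\theta(s, t) = e^{t} \sin(s) - 3 e^{-14 t} \sin(4 s)$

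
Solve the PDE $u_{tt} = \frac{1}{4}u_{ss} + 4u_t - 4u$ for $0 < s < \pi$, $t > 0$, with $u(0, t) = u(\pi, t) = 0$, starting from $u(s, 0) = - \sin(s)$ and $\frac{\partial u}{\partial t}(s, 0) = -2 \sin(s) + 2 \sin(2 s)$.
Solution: Substitute $u = e^{2t}w$, i.e. $w = e^{-2t}u$.
By the product rule, $u_t = e^{2t}(w_t + 2w)$, $u_{tt} = e^{2t}(w_{tt} + 4w_t + 4w)$, $u_{ss} = e^{2t}w_{ss}$.
Substituting into the PDE and dividing by $e^{2t}$: $w_{tt} + 4w_t + 4w = \frac{1}{4}w_{ss} + 4(w_t + 2w) - 4w$.
The lower-order terms cancel, leaving the standard wave equation $w_{tt} = \frac{1}{4}w_{ss}$.
Initial data for $w$: $w(s,0) = u(s,0) = - \sin(s)$; $w_t(s,0) = u_t(s,0) - 2u(s,0) = 2 \sin(2 s)$. The boundary conditions carry over: $w(0,t) = w(\pi,t) = 0$.
Solve for $w$:
  Using separation of variables $w = X(s)T(t)$:
  Eigenfunctions: $\sin(ns)$, $n = 1, 2, 3, \ldots$
  General solution: $w(s, t) = \sum [A_n \cos(n t/2) + B_n \sin(n t/2)] \sin(ns)$
  From $w(s,0) = - \sin(s)$: $A_1=-1$. From $w_t(s,0) = 2 \sin(2 s)$, using $w_t(s,0) = \sum \omega_n B_n \sin(ns)$ with $\omega_n = n/2$: $B_2 = 2/1 = 2$.
Hence $w(s,t) = - \sin(s) \cos(t/2) + 2 \sin(2 s) \sin(t)$.
Transform back: $u(s,t) = e^{2t}w(s,t)$.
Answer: $u(s, t) = - e^{2 t} \sin(s) \cos(t/2) + 2 e^{2 t} \sin(2 s) \sin(t)$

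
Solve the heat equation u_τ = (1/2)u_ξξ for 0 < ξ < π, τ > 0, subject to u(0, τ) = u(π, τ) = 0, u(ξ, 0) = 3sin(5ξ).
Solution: Separating variables: u = Σ c_n exp(-n²τ/2) sin(nξ). From u(ξ,0) = 3sin(5ξ): c_5=3.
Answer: u(ξ, τ) = 3exp(-25τ/2)sin(5ξ)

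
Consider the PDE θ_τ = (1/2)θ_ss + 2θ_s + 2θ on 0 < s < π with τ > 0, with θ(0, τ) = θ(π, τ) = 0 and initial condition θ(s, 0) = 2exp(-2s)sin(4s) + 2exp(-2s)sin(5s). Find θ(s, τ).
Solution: Substitute θ = exp(-2s)u.
Then θ_s = exp(-2s)(u_s - 2u), θ_ss = exp(-2s)(u_ss - 4u_s + 4u), θ_τ = exp(-2s)u_τ; substituting and dividing by exp(-2s), the lower-order terms cancel: u_τ = (1/2)u_ss (standard heat equation).
Data for u: u(s,0) = exp(2s)θ(s,0) = 2sin(4s) + 2sin(5s). The boundary conditions carry over: u(0,τ) = u(π,τ) = 0.
Separating variables: u = Σ c_n exp(-n²τ/2) sin(ns). From u(s,0) = 2sin(4s) + 2sin(5s): c_4=2, c_5=2.
So u(s,τ) = 2exp(-8τ)sin(4s) + 2exp(-25τ/2)sin(5s), and θ(s,τ) = exp(-2s)u(s,τ).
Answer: θ(s, τ) = 2exp(-2s)exp(-8τ)sin(4s) + 2exp(-2s)exp(-25τ/2)sin(5s)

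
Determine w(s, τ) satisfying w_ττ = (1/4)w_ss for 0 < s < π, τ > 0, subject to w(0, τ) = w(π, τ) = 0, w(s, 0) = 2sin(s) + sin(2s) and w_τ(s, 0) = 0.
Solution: Separating variables: w = Σ [A_n cos(ω_n τ) + B_n sin(ω_n τ)] sin(ns), ω_n = n/2. From ICs: A_1=2, A_2=1.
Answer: w(s, τ) = 2sin(s)cos(τ/2) + sin(2s)cos(τ)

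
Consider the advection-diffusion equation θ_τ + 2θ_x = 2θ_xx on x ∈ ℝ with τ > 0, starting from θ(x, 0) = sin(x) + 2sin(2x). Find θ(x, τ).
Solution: Change to a moving frame: let η = x - 2τ, σ = τ and write θ(x,τ) = u(η,σ).
By the chain rule θ_τ = u_σ - 2u_η, θ_x = u_η, θ_xx = u_ηη.
Then θ_τ + 2θ_x = u_σ: the advection term cancels and the PDE becomes the heat equation u_σ = 2u_ηη on η ∈ ℝ.
Initial data: u(η,0) = θ(η,0) = sin(η) + 2sin(2η).
On η ∈ ℝ each mode satisfies (sin(nη))″ = -n² sin(nη), so exp(-2n²σ) sin(nη) solves the heat equation; by superposition u(η,σ) = Σ c_n exp(-2n²σ) sin(nη).
Reading off the coefficients: c_1=1, c_2=2, so u(η,σ) = exp(-2σ)sin(η) + 2exp(-8σ)sin(2η).
Substituting back η = x - 2τ, σ = τ: θ(x,τ) = u(x - 2τ, τ).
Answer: θ(x, τ) = exp(-2τ)sin(x - 2τ) + 2exp(-8τ)sin(2x - 4τ)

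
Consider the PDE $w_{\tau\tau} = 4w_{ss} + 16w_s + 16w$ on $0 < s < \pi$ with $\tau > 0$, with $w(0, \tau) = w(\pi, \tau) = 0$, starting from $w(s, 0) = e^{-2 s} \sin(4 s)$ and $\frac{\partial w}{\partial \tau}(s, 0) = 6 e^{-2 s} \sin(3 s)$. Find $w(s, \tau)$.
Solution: Substitute $w = e^{-2s}u$.
Then $w_s = e^{-2s}(u_s - 2u)$, $w_{ss} = e^{-2s}(u_{ss} - 4u_s + 4u)$, $w_{\tau\tau} = e^{-2s}u_{\tau\tau}$; substituting and dividing by $e^{-2s}$, the lower-order terms cancel: $u_{\tau\tau} = 4u_{ss}$ (standard wave equation).
Data for $u$: $u(s,0) = e^{2s}w(s,0) = \sin(4 s)$; $u_{\tau}(s,0) = e^{2s}w_{\tau}(s,0) = 6 \sin(3 s)$. The boundary conditions carry over: $u(0,\tau) = u(\pi,\tau) = 0$.
Separating variables: $u = \sum [A_n \cos(\omega_n \tau) + B_n \sin(\omega_n \tau)] \sin(ns)$, $\omega_n = 2n$. From ICs ($B_n$ = velocity coefficient / $\omega_n$): $A_4=1, B_3=1$.
So $u(s,\tau) = \sin(3 s) \sin(6 \tau) + \sin(4 s) \cos(8 \tau)$, and $w(s,\tau) = e^{-2s}u(s,\tau)$.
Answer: $w(s, \tau) = e^{-2 s} \sin(6 \tau) \sin(3 s) + e^{-2 s} \sin(4 s) \cos(8 \tau)$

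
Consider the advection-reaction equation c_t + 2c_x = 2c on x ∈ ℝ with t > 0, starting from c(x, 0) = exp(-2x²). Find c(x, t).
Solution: Substitute c = exp(2t)u, i.e. u = exp(-2t)c.
By the product rule, c_t = exp(2t)(u_t + 2u), c_x = exp(2t)u_x.
Substituting into the PDE and dividing by exp(2t): u_t + 2u + 2u_x = 2u.
The lower-order terms cancel, leaving the standard advection equation u_t + 2u_x = 0.
Initial data for u: u(x,0) = c(x,0) = exp(-2x²).
Solve for u:
  By method of characteristics (waves move right with speed 2):
  Along characteristics x - 2t = const, u is constant, so u(x,t) = f(x - 2t) with f = u(·, 0).
Hence u(x,t) = exp(-2(-2t + x)²).
Transform back: c(x,t) = exp(2t)u(x,t).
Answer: c(x, t) = exp(2t)exp(-2(-2t + x)²)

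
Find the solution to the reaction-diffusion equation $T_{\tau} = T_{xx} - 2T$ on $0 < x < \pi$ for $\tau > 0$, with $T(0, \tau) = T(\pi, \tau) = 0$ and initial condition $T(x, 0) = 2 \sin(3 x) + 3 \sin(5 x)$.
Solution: Substitute $T = e^{-2\tau}u$.
Then $T_{\tau} = e^{-2\tau}(u_{\tau} - 2u)$, $T_{xx} = e^{-2\tau}u_{xx}$; substituting and dividing by $e^{-2\tau}$, the lower-order terms cancel: $u_{\tau} = u_{xx}$ (standard heat equation).
Data for $u$: $u(x,0) = T(x,0) = 2 \sin(3 x) + 3 \sin(5 x)$. The boundary conditions carry over: $u(0,\tau) = u(\pi,\tau) = 0$.
Separating variables: $u = \sum c_n e^{-n^2\tau} \sin(nx)$. From $u(x,0) = 2 \sin(3 x) + 3 \sin(5 x)$: $c_3=2, c_5=3$.
So $u(x,\tau) = 2 e^{-9 \tau} \sin(3 x) + 3 e^{-25 \tau} \sin(5 x)$, and $T(x,\tau) = e^{-2\tau}u(x,\tau)$.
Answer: $T(x, \tau) = 2 e^{-11 \tau} \sin(3 x) + 3 e^{-27 \tau} \sin(5 x)$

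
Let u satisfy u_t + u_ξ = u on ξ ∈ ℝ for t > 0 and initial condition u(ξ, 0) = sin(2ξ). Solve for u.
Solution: Substitute u = exp(t)w, i.e. w = exp(-t)u.
By the product rule, u_t = exp(t)(w_t + w), u_ξ = exp(t)w_ξ.
Substituting into the PDE and dividing by exp(t): w_t + w + w_ξ = w.
The lower-order terms cancel, leaving the standard advection equation w_t + w_ξ = 0.
Initial data for w: w(ξ,0) = u(ξ,0) = sin(2ξ).
Solve for w:
  By method of characteristics (waves move right with speed 1):
  Along characteristics ξ - t = const, w is constant, so w(ξ,t) = f(ξ - t) with f = w(·, 0).
Hence w(ξ,t) = -sin(2t - 2ξ).
Transform back: u(ξ,t) = exp(t)w(ξ,t).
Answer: u(ξ, t) = -exp(t)sin(2t - 2ξ)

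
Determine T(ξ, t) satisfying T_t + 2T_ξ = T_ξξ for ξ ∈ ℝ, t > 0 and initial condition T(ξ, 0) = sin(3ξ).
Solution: Moving frame: η = ξ - 2t, σ = t, T = u(η,σ), so T_t = u_σ - 2u_η and T_ξξ = u_ηη.
Hence T_t + 2T_ξ = u_σ and the PDE becomes the heat equation u_σ = u_ηη on η ∈ ℝ.
Initial data: u(η,0) = T(η,0) = sin(3η). Each mode sin(nη) decays as exp(-n²σ) on ℝ, so u(η,σ) = Σ c_n exp(-n²σ) sin(nη) with c_3=1: u(η,σ) = exp(-9σ)sin(3η).
Substituting back: T(ξ,t) = u(ξ - 2t, t).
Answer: T(ξ, t) = -exp(-9t)sin(6t - 3ξ)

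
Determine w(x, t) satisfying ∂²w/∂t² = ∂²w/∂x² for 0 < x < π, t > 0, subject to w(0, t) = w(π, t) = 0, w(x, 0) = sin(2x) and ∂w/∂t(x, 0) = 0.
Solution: Using separation of variables w = X(x)T(t):
Eigenfunctions: sin(nx), n = 1, 2, 3, ...
General solution: w(x, t) = Σ [A_n cos(n t) + B_n sin(n t)] sin(nx)
From w(x,0) = sin(2x): A_2=1. From w_t(x,0) = 0: all B_n = 0.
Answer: w(x, t) = sin(2x)cos(2t)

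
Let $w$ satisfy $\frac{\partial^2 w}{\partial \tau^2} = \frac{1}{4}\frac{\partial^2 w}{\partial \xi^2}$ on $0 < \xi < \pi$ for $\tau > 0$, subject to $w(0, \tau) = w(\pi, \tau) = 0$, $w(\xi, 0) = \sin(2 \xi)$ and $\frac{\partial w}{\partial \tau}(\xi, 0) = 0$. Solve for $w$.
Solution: Using separation of variables $w = X(\xi)T(\tau)$:
Eigenfunctions: $\sin(n\xi)$, $n = 1, 2, 3, \ldots$
General solution: $w(\xi, \tau) = \sum [A_n \cos(n \tau/2) + B_n \sin(n \tau/2)] \sin(n\xi)$
From $w(\xi,0) = \sin(2 \xi)$: $A_2=1$. From $w_{\tau}(\xi,0) = 0$: all $B_n = 0$.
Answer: $w(\xi, \tau) = \sin(2 \xi) \cos(\tau)$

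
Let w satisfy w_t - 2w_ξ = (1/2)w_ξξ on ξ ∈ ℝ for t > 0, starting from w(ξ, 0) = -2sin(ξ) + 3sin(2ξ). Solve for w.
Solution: Moving frame: η = ξ + 2t, σ = t, w = u(η,σ), so w_t = u_σ + 2u_η and w_ξξ = u_ηη.
Hence w_t - 2w_ξ = u_σ and the PDE becomes the heat equation u_σ = (1/2)u_ηη on η ∈ ℝ.
Initial data: u(η,0) = w(η,0) = -2sin(η) + 3sin(2η). Each mode sin(nη) decays as exp(-n²σ/2) on ℝ, so u(η,σ) = Σ c_n exp(-n²σ/2) sin(nη) with c_1=-2, c_2=3: u(η,σ) = 3exp(-2σ)sin(2η) - 2exp(-σ/2)sin(η).
Substituting back: w(ξ,t) = u(ξ + 2t, t).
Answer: w(ξ, t) = 3exp(-2t)sin(4t + 2ξ) - 2exp(-t/2)sin(2t + ξ)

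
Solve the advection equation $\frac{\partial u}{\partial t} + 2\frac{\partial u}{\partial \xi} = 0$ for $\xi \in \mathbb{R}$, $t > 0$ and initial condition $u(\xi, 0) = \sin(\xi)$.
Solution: By method of characteristics (waves move right with speed 2):
Along characteristics $\xi - 2t =$ const, $u$ is constant, so $u(\xi,t) = f(\xi - 2t)$ with $f = u( \cdot , 0)$.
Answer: $u(\xi, t) = \sin(\xi - 2 t)$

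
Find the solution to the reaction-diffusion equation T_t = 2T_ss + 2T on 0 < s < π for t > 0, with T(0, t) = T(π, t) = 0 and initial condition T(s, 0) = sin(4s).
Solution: Substitute T = exp(2t)u.
Then T_t = exp(2t)(u_t + 2u), T_ss = exp(2t)u_ss; substituting and dividing by exp(2t), the lower-order terms cancel: u_t = 2u_ss (standard heat equation).
Data for u: u(s,0) = T(s,0) = sin(4s). The boundary conditions carry over: u(0,t) = u(π,t) = 0.
Separating variables: u = Σ c_n exp(-2n²t) sin(ns). From u(s,0) = sin(4s): c_4=1.
So u(s,t) = exp(-32t)sin(4s), and T(s,t) = exp(2t)u(s,t).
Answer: T(s, t) = exp(-30t)sin(4s)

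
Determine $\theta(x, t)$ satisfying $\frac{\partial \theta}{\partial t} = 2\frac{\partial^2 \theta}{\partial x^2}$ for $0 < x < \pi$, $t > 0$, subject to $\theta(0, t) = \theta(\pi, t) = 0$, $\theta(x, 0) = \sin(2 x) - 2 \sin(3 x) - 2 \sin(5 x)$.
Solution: Separating variables: $\theta = \sum c_n e^{-2n^2t} \sin(nx)$. From $\theta(x,0) = \sin(2 x) - 2 \sin(3 x) - 2 \sin(5 x)$: $c_2=1, c_3=-2, c_5=-2$.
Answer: $\theta(x, t) = e^{-8 t} \sin(2 x) - 2 e^{-18 t} \sin(3 x) - 2 e^{-50 t} \sin(5 x)$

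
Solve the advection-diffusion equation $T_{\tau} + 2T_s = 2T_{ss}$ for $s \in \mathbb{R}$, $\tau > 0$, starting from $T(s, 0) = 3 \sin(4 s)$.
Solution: Moving frame: $\eta = s - 2\tau$, $\sigma = \tau$, $T = u(\eta,\sigma)$, so $T_{\tau} = u_{\sigma} - 2u_{\eta}$ and $T_{ss} = u_{\eta\eta}$.
Hence $T_{\tau} + 2T_s = u_{\sigma}$ and the PDE becomes the heat equation $u_{\sigma} = 2u_{\eta\eta}$ on $\eta \in \mathbb{R}$.
Initial data: $u(\eta,0) = T(\eta,0) = 3 \sin(4 \eta)$. Each mode $\sin(n\eta)$ decays as $e^{-2n^2\sigma}$ on $\mathbb{R}$, so $u(\eta,\sigma) = \sum c_n e^{-2n^2\sigma} \sin(n\eta)$ with $c_4=3$: $u(\eta,\sigma) = 3 e^{-32 \sigma} \sin(4 \eta)$.
Substituting back: $T(s,\tau) = u(s - 2\tau, \tau)$.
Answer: $T(s, \tau) = -3 e^{-32 \tau} \sin(8 \tau - 4 s)$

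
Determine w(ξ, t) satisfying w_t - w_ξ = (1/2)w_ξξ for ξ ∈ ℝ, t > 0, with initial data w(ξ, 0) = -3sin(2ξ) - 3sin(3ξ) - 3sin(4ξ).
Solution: Change to a moving frame: let η = ξ + t, σ = t and write w(ξ,t) = u(η,σ).
By the chain rule w_t = u_σ + u_η, w_ξ = u_η, w_ξξ = u_ηη.
Then w_t - w_ξ = u_σ: the advection term cancels and the PDE becomes the heat equation u_σ = (1/2)u_ηη on η ∈ ℝ.
Initial data: u(η,0) = w(η,0) = -3sin(2η) - 3sin(3η) - 3sin(4η).
On η ∈ ℝ each mode satisfies (sin(nη))″ = -n² sin(nη), so exp(-n²σ/2) sin(nη) solves the heat equation; by superposition u(η,σ) = Σ c_n exp(-n²σ/2) sin(nη).
Reading off the coefficients: c_2=-3, c_3=-3, c_4=-3, so u(η,σ) = -3exp(-2σ)sin(2η) - 3exp(-8σ)sin(4η) - 3exp(-9σ/2)sin(3η).
Substituting back η = ξ + t, σ = t: w(ξ,t) = u(ξ + t, t).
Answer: w(ξ, t) = -3exp(-2t)sin(2t + 2ξ) - 3exp(-8t)sin(4t + 4ξ) - 3exp(-9t/2)sin(3t + 3ξ)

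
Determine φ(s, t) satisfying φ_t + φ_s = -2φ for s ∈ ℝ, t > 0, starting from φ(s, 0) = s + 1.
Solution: Substitute φ = exp(-2t)u.
Then φ_t = exp(-2t)(u_t - 2u), φ_s = exp(-2t)u_s; substituting and dividing by exp(-2t), the lower-order terms cancel: u_t + u_s = 0 (standard advection equation).
Data for u: u(s,0) = φ(s,0) = s + 1.
By characteristics (ds/dt = 1), u(s,t) = f(s - t) with f = u(·, 0).
So u(s,t) = s - t + 1, and φ(s,t) = exp(-2t)u(s,t).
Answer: φ(s, t) = sexp(-2t) - texp(-2t) + exp(-2t)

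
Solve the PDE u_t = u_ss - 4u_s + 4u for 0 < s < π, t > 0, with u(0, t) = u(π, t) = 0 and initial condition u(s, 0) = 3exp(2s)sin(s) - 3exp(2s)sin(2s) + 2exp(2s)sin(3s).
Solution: Substitute u = exp(2s)w.
Then u_s = exp(2s)(w_s + 2w), u_ss = exp(2s)(w_ss + 4w_s + 4w), u_t = exp(2s)w_t; substituting and dividing by exp(2s), the lower-order terms cancel: w_t = w_ss (standard heat equation).
Data for w: w(s,0) = exp(-2s)u(s,0) = 3sin(s) - 3sin(2s) + 2sin(3s). The boundary conditions carry over: w(0,t) = w(π,t) = 0.
Separating variables: w = Σ c_n exp(-n²t) sin(ns). From w(s,0) = 3sin(s) - 3sin(2s) + 2sin(3s): c_1=3, c_2=-3, c_3=2.
So w(s,t) = 3exp(-t)sin(s) - 3exp(-4t)sin(2s) + 2exp(-9t)sin(3s), and u(s,t) = exp(2s)w(s,t).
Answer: u(s, t) = 3exp(2s)exp(-t)sin(s) - 3exp(2s)exp(-4t)sin(2s) + 2exp(2s)exp(-9t)sin(3s)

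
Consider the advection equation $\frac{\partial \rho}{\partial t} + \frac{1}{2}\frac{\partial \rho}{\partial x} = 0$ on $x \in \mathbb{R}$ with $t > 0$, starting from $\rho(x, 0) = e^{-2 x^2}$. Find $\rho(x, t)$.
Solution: By method of characteristics (waves move right with speed 1/2):
Along characteristics $x - \frac{1}{2}t =$ const, $\rho$ is constant, so $\rho(x,t) = f(x - \frac{1}{2}t)$ with $f = \rho( \cdot , 0)$.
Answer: $\rho(x, t) = e^{-2 (-t/2 + x)^2}$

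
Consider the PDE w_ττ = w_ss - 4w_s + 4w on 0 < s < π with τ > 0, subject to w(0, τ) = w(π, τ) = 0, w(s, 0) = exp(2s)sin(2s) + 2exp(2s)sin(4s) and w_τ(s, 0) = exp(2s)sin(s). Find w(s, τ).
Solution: Substitute w = exp(2s)u.
Then w_s = exp(2s)(u_s + 2u), w_ss = exp(2s)(u_ss + 4u_s + 4u), w_ττ = exp(2s)u_ττ; substituting and dividing by exp(2s), the lower-order terms cancel: u_ττ = u_ss (standard wave equation).
Data for u: u(s,0) = exp(-2s)w(s,0) = sin(2s) + 2sin(4s); u_τ(s,0) = exp(-2s)w_τ(s,0) = sin(s). The boundary conditions carry over: u(0,τ) = u(π,τ) = 0.
Separating variables: u = Σ [A_n cos(ω_n τ) + B_n sin(ω_n τ)] sin(ns), ω_n = n. From ICs (B_n = velocity coefficient / ω_n): A_2=1, A_4=2, B_1=1.
So u(s,τ) = sin(s)sin(τ) + sin(2s)cos(2τ) + 2sin(4s)cos(4τ), and w(s,τ) = exp(2s)u(s,τ).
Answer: w(s, τ) = exp(2s)sin(s)sin(τ) + exp(2s)sin(2s)cos(2τ) + 2exp(2s)sin(4s)cos(4τ)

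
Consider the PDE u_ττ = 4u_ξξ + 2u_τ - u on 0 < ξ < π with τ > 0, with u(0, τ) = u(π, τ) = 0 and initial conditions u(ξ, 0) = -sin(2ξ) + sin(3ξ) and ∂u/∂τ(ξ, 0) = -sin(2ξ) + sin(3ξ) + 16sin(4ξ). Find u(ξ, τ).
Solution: Substitute u = exp(τ)w, i.e. w = exp(-τ)u.
By the product rule, u_τ = exp(τ)(w_τ + w), u_ττ = exp(τ)(w_ττ + 2w_τ + w), u_ξξ = exp(τ)w_ξξ.
Substituting into the PDE and dividing by exp(τ): w_ττ + 2w_τ + w = 4w_ξξ + 2(w_τ + w) - w.
The lower-order terms cancel, leaving the standard wave equation w_ττ = 4w_ξξ.
Initial data for w: w(ξ,0) = u(ξ,0) = -sin(2ξ) + sin(3ξ); w_τ(ξ,0) = u_τ(ξ,0) - u(ξ,0) = 16sin(4ξ). The boundary conditions carry over: w(0,τ) = w(π,τ) = 0.
Solve for w:
  Using separation of variables w = X(ξ)T(τ):
  Eigenfunctions: sin(nξ), n = 1, 2, 3, ...
  General solution: w(ξ, τ) = Σ [A_n cos(2n τ) + B_n sin(2n τ)] sin(nξ)
  From w(ξ,0) = -sin(2ξ) + sin(3ξ): A_2=-1, A_3=1. From w_τ(ξ,0) = 16sin(4ξ), using w_τ(ξ,0) = Σ ω_n B_n sin(nξ) with ω_n = 2n: B_4 = 16/8 = 2.
Hence w(ξ,τ) = -sin(2ξ)cos(4τ) + sin(3ξ)cos(6τ) + 2sin(4ξ)sin(8τ).
Transform back: u(ξ,τ) = exp(τ)w(ξ,τ).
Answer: u(ξ, τ) = -exp(τ)sin(2ξ)cos(4τ) + exp(τ)sin(3ξ)cos(6τ) + 2exp(τ)sin(4ξ)sin(8τ)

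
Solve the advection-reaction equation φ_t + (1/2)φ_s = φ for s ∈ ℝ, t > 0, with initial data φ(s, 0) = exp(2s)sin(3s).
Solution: Substitute φ = exp(2s)u, i.e. u = exp(-2s)φ.
By the product rule, φ_s = exp(2s)(u_s + 2u), φ_t = exp(2s)u_t.
Substituting into the PDE and dividing by exp(2s): u_t + (1/2)(u_s + 2u) = u.
The lower-order terms cancel, leaving the standard advection equation u_t + (1/2)u_s = 0.
Initial data for u: u(s,0) = exp(-2s)φ(s,0) = sin(3s).
Solve for u:
  By method of characteristics (waves move right with speed 1/2):
  Along characteristics s - (1/2)t = const, u is constant, so u(s,t) = f(s - (1/2)t) with f = u(·, 0).
Hence u(s,t) = sin(3s - 3t/2).
Transform back: φ(s,t) = exp(2s)u(s,t).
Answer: φ(s, t) = exp(2s)sin(3s - 3t/2)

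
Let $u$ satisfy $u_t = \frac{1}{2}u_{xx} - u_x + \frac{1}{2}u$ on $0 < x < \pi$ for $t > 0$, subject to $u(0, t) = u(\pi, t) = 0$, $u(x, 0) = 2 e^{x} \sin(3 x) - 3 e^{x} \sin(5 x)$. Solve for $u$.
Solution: Substitute $u = e^{x}w$.
Then $u_x = e^{x}(w_x + w)$, $u_{xx} = e^{x}(w_{xx} + 2w_x + w)$, $u_t = e^{x}w_t$; substituting and dividing by $e^{x}$, the lower-order terms cancel: $w_t = \frac{1}{2}w_{xx}$ (standard heat equation).
Data for $w$: $w(x,0) = e^{-x}u(x,0) = 2 \sin(3 x) - 3 \sin(5 x)$. The boundary conditions carry over: $w(0,t) = w(\pi,t) = 0$.
Separating variables: $w = \sum c_n e^{-n^2t/2} \sin(nx)$. From $w(x,0) = 2 \sin(3 x) - 3 \sin(5 x)$: $c_3=2, c_5=-3$.
So $w(x,t) = 2 e^{-9 t/2} \sin(3 x) - 3 e^{-25 t/2} \sin(5 x)$, and $u(x,t) = e^{x}w(x,t)$.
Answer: $u(x, t) = 2 e^{-9 t/2} e^{x} \sin(3 x) - 3 e^{-25 t/2} e^{x} \sin(5 x)$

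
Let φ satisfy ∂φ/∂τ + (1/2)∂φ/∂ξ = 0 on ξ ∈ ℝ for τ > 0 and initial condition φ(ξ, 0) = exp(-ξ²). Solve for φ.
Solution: By characteristics (dξ/dτ = 1/2), φ(ξ,τ) = f(ξ - (1/2)τ) with f = φ(·, 0).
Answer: φ(ξ, τ) = exp(-(ξ - τ/2)²)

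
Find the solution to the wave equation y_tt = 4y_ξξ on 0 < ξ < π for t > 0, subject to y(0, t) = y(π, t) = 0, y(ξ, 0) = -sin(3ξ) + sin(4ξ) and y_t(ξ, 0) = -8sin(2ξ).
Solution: Separating variables: y = Σ [A_n cos(ω_n t) + B_n sin(ω_n t)] sin(nξ), ω_n = 2n. From ICs (B_n = velocity coefficient / ω_n): A_3=-1, A_4=1, B_2=-2.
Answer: y(ξ, t) = -2sin(4t)sin(2ξ) - sin(3ξ)cos(6t) + sin(4ξ)cos(8t)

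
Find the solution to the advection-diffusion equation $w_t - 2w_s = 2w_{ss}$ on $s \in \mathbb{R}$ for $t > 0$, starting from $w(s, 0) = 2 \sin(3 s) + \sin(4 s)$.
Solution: Moving frame: $\eta = s + 2t$, $\sigma = t$, $w = u(\eta,\sigma)$, so $w_t = u_{\sigma} + 2u_{\eta}$ and $w_{ss} = u_{\eta\eta}$.
Hence $w_t - 2w_s = u_{\sigma}$ and the PDE becomes the heat equation $u_{\sigma} = 2u_{\eta\eta}$ on $\eta \in \mathbb{R}$.
Initial data: $u(\eta,0) = w(\eta,0) = 2 \sin(3 \eta) + \sin(4 \eta)$. Each mode $\sin(n\eta)$ decays as $e^{-2n^2\sigma}$ on $\mathbb{R}$, so $u(\eta,\sigma) = \sum c_n e^{-2n^2\sigma} \sin(n\eta)$ with $c_3=2, c_4=1$: $u(\eta,\sigma) = 2 e^{-18 \sigma} \sin(3 \eta) + e^{-32 \sigma} \sin(4 \eta)$.
Substituting back: $w(s,t) = u(s + 2t, t)$.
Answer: $w(s, t) = 2 e^{-18 t} \sin(3 s + 6 t) + e^{-32 t} \sin(4 s + 8 t)$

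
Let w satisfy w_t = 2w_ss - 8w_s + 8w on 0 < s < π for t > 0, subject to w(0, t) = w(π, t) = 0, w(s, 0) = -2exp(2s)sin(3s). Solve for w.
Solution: Substitute w = exp(2s)u.
Then w_s = exp(2s)(u_s + 2u), w_ss = exp(2s)(u_ss + 4u_s + 4u), w_t = exp(2s)u_t; substituting and dividing by exp(2s), the lower-order terms cancel: u_t = 2u_ss (standard heat equation).
Data for u: u(s,0) = exp(-2s)w(s,0) = -2sin(3s). The boundary conditions carry over: u(0,t) = u(π,t) = 0.
Separating variables: u = Σ c_n exp(-2n²t) sin(ns). From u(s,0) = -2sin(3s): c_3=-2.
So u(s,t) = -2exp(-18t)sin(3s), and w(s,t) = exp(2s)u(s,t).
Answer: w(s, t) = -2exp(2s)exp(-18t)sin(3s)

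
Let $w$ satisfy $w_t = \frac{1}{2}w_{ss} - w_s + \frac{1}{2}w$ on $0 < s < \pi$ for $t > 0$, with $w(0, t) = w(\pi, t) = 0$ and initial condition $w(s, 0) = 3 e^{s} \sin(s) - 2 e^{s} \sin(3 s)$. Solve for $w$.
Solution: Substitute $w = e^{s}u$.
Then $w_s = e^{s}(u_s + u)$, $w_{ss} = e^{s}(u_{ss} + 2u_s + u)$, $w_t = e^{s}u_t$; substituting and dividing by $e^{s}$, the lower-order terms cancel: $u_t = \frac{1}{2}u_{ss}$ (standard heat equation).
Data for $u$: $u(s,0) = e^{-s}w(s,0) = 3 \sin(s) - 2 \sin(3 s)$. The boundary conditions carry over: $u(0,t) = u(\pi,t) = 0$.
Separating variables: $u = \sum c_n e^{-n^2t/2} \sin(ns)$. From $u(s,0) = 3 \sin(s) - 2 \sin(3 s)$: $c_1=3, c_3=-2$.
So $u(s,t) = 3 e^{-t/2} \sin(s) - 2 e^{-9 t/2} \sin(3 s)$, and $w(s,t) = e^{s}u(s,t)$.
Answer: $w(s, t) = 3 e^{s} e^{-t/2} \sin(s) - 2 e^{s} e^{-9 t/2} \sin(3 s)$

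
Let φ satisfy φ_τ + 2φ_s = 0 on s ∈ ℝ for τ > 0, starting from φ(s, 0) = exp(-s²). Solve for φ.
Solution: By method of characteristics (waves move right with speed 2):
Along characteristics s - 2τ = const, φ is constant, so φ(s,τ) = f(s - 2τ) with f = φ(·, 0).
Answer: φ(s, τ) = exp(-(s - 2τ)²)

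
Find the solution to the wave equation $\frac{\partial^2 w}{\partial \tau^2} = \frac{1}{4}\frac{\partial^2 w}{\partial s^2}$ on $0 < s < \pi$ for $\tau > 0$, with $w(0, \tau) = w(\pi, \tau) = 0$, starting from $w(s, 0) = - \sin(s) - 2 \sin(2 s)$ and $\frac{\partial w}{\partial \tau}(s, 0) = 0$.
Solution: Separating variables: $w = \sum [A_n \cos(\omega_n \tau) + B_n \sin(\omega_n \tau)] \sin(ns)$, $\omega_n = n/2$. From ICs: $A_1=-1, A_2=-2$.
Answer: $w(s, \tau) = - \sin(s) \cos(\tau/2) - 2 \sin(2 s) \cos(\tau)$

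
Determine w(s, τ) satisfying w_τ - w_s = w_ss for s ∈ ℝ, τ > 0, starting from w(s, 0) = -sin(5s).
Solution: Moving frame: η = s + τ, σ = τ, w = u(η,σ), so w_τ = u_σ + u_η and w_ss = u_ηη.
Hence w_τ - w_s = u_σ and the PDE becomes the heat equation u_σ = u_ηη on η ∈ ℝ.
Initial data: u(η,0) = w(η,0) = -sin(5η). Each mode sin(nη) decays as exp(-n²σ) on ℝ, so u(η,σ) = Σ c_n exp(-n²σ) sin(nη) with c_5=-1: u(η,σ) = -exp(-25σ)sin(5η).
Substituting back: w(s,τ) = u(s + τ, τ).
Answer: w(s, τ) = -exp(-25τ)sin(5s + 5τ)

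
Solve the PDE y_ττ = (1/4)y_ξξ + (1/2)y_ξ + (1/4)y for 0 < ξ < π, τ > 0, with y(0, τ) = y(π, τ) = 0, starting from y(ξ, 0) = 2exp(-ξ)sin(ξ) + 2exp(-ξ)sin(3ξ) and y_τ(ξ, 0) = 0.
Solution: Substitute y = exp(-ξ)u.
Then y_ξ = exp(-ξ)(u_ξ - u), y_ξξ = exp(-ξ)(u_ξξ - 2u_ξ + u), y_ττ = exp(-ξ)u_ττ; substituting and dividing by exp(-ξ), the lower-order terms cancel: u_ττ = (1/4)u_ξξ (standard wave equation).
Data for u: u(ξ,0) = exp(ξ)y(ξ,0) = 2sin(ξ) + 2sin(3ξ); u_τ(ξ,0) = exp(ξ)y_τ(ξ,0) = 0. The boundary conditions carry over: u(0,τ) = u(π,τ) = 0.
Separating variables: u = Σ [A_n cos(ω_n τ) + B_n sin(ω_n τ)] sin(nξ), ω_n = n/2. From ICs: A_1=2, A_3=2.
So u(ξ,τ) = 2sin(ξ)cos(τ/2) + 2sin(3ξ)cos(3τ/2), and y(ξ,τ) = exp(-ξ)u(ξ,τ).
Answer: y(ξ, τ) = 2exp(-ξ)sin(ξ)cos(τ/2) + 2exp(-ξ)sin(3ξ)cos(3τ/2)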